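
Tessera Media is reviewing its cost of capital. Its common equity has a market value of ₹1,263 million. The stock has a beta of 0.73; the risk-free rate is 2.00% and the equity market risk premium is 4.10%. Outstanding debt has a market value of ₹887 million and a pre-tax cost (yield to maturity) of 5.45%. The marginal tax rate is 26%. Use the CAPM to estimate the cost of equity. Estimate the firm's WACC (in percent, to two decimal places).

4.60%

Cost of equity via CAPM: Re = 2.0% + 0.73 × 4.1% = 4.9930%.
Total capital V = 1263 + 887 = 2150.
Equity: weight = 1263/2150 = 0.5874; cost = 4.993%.
Debt: weight = 887/2150 = 0.4126; after-tax cost = 5.45% × (1 − 26%) = 4.0330%.
WACC = 0.5874 × 4.9930% + 0.4126 × 4.0330% = 4.5969%.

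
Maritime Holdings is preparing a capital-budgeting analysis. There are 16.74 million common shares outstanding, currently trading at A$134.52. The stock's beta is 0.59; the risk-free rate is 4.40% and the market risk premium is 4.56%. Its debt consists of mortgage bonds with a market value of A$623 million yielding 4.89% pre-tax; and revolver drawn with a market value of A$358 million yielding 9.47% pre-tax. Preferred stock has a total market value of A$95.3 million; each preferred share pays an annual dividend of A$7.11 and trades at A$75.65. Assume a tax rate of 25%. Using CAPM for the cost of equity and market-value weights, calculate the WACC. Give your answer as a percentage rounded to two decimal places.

6.52%

Cost of equity via CAPM: Re = 4.4% + 0.59 × 4.56% = 7.0904%.
Cost of preferred: Rp = 7.11 / 75.65 = 9.3985%.
Market value of equity E = 134.52 × 16.74m = 2251.8648m.
Total capital V = 2251.8648 + 95.3 + 623 + 358 = 3328.1648.
Equity: weight = 2251.8648/3328.1648 = 0.6766; cost = 7.0904%.
Preferred: weight = 95.3/3328.1648 = 0.0286; cost = 9.3985%.
Mortgage bonds: weight = 623/3328.1648 = 0.1872; after-tax cost = 4.89% × (1 − 25%) = 3.6675%.
Revolver drawn: weight = 358/3328.1648 = 0.1076; after-tax cost = 9.47% × (1 − 25%) = 7.1025%.
WACC = 0.6766 × 7.0904% + 0.0286 × 9.3985% + 0.1872 × 3.6675% + 0.1076 × 7.1025% = 6.5171%.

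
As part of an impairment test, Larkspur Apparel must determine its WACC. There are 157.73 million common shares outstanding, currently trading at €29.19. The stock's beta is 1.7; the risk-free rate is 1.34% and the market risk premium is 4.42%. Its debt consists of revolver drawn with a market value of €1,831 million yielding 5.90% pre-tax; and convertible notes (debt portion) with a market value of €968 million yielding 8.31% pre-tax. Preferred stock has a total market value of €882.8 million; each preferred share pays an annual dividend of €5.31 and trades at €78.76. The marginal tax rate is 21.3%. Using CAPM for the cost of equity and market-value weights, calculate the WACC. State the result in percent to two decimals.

7.43%

Cost of equity via CAPM: Re = 1.34% + 1.7 × 4.42% = 8.8540%.
Cost of preferred: Rp = 5.31 / 78.76 = 6.7420%.
Market value of equity E = 29.19 × 157.73m = 4604.1387m.
Total capital V = 4604.1387 + 882.8 + 1831 + 968 = 8285.9387.
Equity: weight = 4604.1387/8285.9387 = 0.5557; cost = 8.854%.
Preferred: weight = 882.8/8285.9387 = 0.1065; cost = 6.742%.
Revolver drawn: weight = 1831/8285.9387 = 0.2210; after-tax cost = 5.9% × (1 − 21.3%) = 4.6433%.
Convertible notes (debt portion): weight = 968/8285.9387 = 0.1168; after-tax cost = 8.31% × (1 − 21.3%) = 6.5400%.
WACC = 0.5557 × 8.8540% + 0.1065 × 6.7420% + 0.2210 × 4.6433% + 0.1168 × 6.5400% = 7.4282%.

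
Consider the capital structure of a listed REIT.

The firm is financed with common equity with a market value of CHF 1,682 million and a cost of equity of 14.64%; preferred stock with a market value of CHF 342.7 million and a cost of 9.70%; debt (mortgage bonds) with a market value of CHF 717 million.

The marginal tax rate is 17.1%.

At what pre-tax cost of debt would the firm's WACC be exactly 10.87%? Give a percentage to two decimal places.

Total capital V = 1682 + 342.7 + 717 = 2741.7.
Equity weight = 1682/2741.7 = 0.6135.
Preferred weight = 342.7/2741.7 = 0.1250.
Mortgage bonds weight = 717/2741.7 = 0.2615.
Equity contribution = 0.6135 × 14.64% = 8.9815%.
Preferred contribution = 0.1250 × 9.7% = 1.2125%.
Remaining for debt = 10.87% − 10.1939% = 0.6761%.
Rd × (1 − 17.1%) × 0.2615 = 0.6761%  ⇒  Rd = 3.1185%.

3.12%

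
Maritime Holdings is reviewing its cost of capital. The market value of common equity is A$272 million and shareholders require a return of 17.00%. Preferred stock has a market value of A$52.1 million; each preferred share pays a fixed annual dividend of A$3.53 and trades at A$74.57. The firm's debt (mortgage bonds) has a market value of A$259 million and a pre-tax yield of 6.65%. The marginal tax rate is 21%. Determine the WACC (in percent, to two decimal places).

10.69%

Cost of preferred: Rp = 3.53 / 74.57 = 4.7338%.
Total capital V = 272 + 52.1 + 259 = 583.1.
Equity: weight = 272/583.1 = 0.4665; cost = 17%.
Preferred: weight = 52.1/583.1 = 0.0894; cost = 4.7338%.
Mortgage bonds: weight = 259/583.1 = 0.4442; after-tax cost = 6.65% × (1 − 21%) = 5.2535%.
WACC = 0.4665 × 17.0000% + 0.0894 × 4.7338% + 0.4442 × 5.2535% = 10.6865%.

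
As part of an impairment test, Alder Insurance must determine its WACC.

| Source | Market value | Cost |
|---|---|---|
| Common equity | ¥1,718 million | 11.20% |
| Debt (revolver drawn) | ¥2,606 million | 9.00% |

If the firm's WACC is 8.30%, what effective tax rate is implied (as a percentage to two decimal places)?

29.02%

Total capital V = 1718 + 2606 = 4324.
Equity weight = 1718/4324 = 0.3973.
Revolver drawn weight = 2606/4324 = 0.6027.
Equity contribution = 0.3973 × 11.2% = 4.4500%.
Debt contribution must be 8.3% − 4.4500% = 3.8500%.
0.6027 × 9% × (1 − T) = 3.8500%  ⇒  (1 − T) = 0.7098.
T = 29.0202%.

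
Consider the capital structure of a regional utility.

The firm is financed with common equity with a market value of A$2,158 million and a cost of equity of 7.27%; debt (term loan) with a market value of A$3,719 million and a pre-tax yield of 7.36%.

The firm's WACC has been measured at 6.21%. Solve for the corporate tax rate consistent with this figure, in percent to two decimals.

23.98%

Total capital V = 2158 + 3719 = 5877.
Equity weight = 2158/5877 = 0.3672.
Term loan weight = 3719/5877 = 0.6328.
Equity contribution = 0.3672 × 7.27% = 2.6695%.
Debt contribution must be 6.21% − 2.6695% = 3.5405%.
0.6328 × 7.36% × (1 − T) = 3.5405%  ⇒  (1 − T) = 0.7602.
T = 23.9821%.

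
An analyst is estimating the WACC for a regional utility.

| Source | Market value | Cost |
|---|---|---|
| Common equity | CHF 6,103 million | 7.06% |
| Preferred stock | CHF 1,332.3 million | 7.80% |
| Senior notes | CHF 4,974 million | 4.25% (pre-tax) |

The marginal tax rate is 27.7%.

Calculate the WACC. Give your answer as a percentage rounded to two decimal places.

5.54%

Total capital V = 6103 + 1332.3 + 4974 = 12409.3.
Equity: weight = 6103/12409.3 = 0.4918; cost = 7.06%.
Preferred: weight = 1332.3/12409.3 = 0.1074; cost = 7.8%.
Senior notes: weight = 4974/12409.3 = 0.4008; after-tax cost = 4.25% × (1 − 27.7%) = 3.0728%.
WACC = 0.4918 × 7.0600% + 0.1074 × 7.8000% + 0.4008 × 3.0728% = 5.5412%.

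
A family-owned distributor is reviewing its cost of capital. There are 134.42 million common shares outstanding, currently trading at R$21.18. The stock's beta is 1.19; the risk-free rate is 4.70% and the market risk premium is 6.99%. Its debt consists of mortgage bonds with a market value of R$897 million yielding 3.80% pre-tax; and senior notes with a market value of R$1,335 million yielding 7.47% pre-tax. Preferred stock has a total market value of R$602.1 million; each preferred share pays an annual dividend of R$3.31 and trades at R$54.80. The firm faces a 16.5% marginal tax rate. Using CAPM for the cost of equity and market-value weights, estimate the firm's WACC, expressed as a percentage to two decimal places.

9.13%

Cost of equity via CAPM: Re = 4.7% + 1.19 × 6.99% = 13.0181%.
Cost of preferred: Rp = 3.31 / 54.8 = 6.0401%.
Market value of equity E = 21.18 × 134.42m = 2847.0156m.
Total capital V = 2847.0156 + 602.1 + 897 + 1335 = 5681.1156.
Equity: weight = 2847.0156/5681.1156 = 0.5011; cost = 13.0181%.
Preferred: weight = 602.1/5681.1156 = 0.1060; cost = 6.0401%.
Mortgage bonds: weight = 897/5681.1156 = 0.1579; after-tax cost = 3.8% × (1 − 16.5%) = 3.1730%.
Senior notes: weight = 1335/5681.1156 = 0.2350; after-tax cost = 7.47% × (1 − 16.5%) = 6.2374%.
WACC = 0.5011 × 13.0181% + 0.1060 × 6.0401% + 0.1579 × 3.1730% + 0.2350 × 6.2374% = 9.1307%.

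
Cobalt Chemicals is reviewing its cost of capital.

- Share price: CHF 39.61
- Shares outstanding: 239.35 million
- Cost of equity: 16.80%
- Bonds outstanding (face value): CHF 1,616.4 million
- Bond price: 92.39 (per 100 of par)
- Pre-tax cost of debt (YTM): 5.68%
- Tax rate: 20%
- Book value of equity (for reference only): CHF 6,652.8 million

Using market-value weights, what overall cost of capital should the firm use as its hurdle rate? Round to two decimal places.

15.13%

Market value of equity E = 39.61 × 239.35m = 9480.6535m. Market value of debt D = 1616.4m × 92.39/100 = 1493.39196m.
Total capital V = 9480.6535 + 1493.39196 = 10974.04546.
Equity: weight = 9480.6535/10974.04546 = 0.8639; cost = 16.8%.
Bonds outstanding: weight = 1493.39196/10974.04546 = 0.1361; after-tax cost = 5.68% × (1 − 20%) = 4.5440%.
WACC = 0.8639 × 16.8000% + 0.1361 × 4.5440% = 15.1322%.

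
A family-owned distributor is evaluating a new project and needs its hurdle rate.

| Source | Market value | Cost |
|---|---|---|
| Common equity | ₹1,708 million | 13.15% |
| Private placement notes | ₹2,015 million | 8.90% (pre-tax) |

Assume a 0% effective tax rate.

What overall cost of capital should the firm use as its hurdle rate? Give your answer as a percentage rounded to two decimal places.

Total capital V = 1708 + 2015 = 3723.
Equity: weight = 1708/3723 = 0.4588; cost = 13.15%.
Private placement notes: weight = 2015/3723 = 0.5412; after-tax cost = 8.9% × (1 − 0%) = 8.9000%.
WACC = 0.4588 × 13.1500% + 0.5412 × 8.9000% = 10.8498%.

10.85%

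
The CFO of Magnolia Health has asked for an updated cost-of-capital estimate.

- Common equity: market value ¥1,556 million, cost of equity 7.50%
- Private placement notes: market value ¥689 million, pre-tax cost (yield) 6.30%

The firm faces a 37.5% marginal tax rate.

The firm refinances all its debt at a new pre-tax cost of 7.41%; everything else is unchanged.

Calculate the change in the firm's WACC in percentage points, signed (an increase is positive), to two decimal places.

+0.21 pp

Current WACC:
Total capital V = 1556 + 689 = 2245.
Equity: weight = 1556/2245 = 0.6931; cost = 7.5%.
Private placement notes: weight = 689/2245 = 0.3069; after-tax cost = 6.3% × (1 − 37.5%) = 3.9375%.
WACC = 0.6931 × 7.5000% + 0.3069 × 3.9375% = 6.4067%.
After the change:
Total capital V = 1556 + 689 = 2245.
Equity: weight = 1556/2245 = 0.6931; cost = 7.5%.
Private placement notes: weight = 689/2245 = 0.3069; after-tax cost = 7.41% × (1 − 37.5%) = 4.6312%.
WACC = 0.6931 × 7.5000% + 0.3069 × 4.6312% = 6.6196%.
Change in WACC = 6.6196% − 6.4067% = 0.2129 pp.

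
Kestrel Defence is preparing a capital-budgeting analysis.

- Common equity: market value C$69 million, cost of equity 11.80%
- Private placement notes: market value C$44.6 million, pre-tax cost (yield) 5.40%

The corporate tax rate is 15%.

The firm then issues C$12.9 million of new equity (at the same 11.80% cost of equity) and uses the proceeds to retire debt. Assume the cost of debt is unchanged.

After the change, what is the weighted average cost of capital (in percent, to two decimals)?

9.79%

After the change:
Total capital V = 81.9 + 31.7 = 113.6.
Equity: weight = 81.9/113.6 = 0.7210; cost = 11.8%.
Private placement notes: weight = 31.7/113.6 = 0.2790; after-tax cost = 5.4% × (1 − 15%) = 4.5900%.
WACC = 0.7210 × 11.8000% + 0.2790 × 4.5900% = 9.7881%.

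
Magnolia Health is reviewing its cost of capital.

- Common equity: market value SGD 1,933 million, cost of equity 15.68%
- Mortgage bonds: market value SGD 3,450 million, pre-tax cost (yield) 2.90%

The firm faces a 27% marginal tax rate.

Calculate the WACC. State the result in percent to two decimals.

6.99%

Total capital V = 1933 + 3450 = 5383.
Equity: weight = 1933/5383 = 0.3591; cost = 15.68%.
Mortgage bonds: weight = 3450/5383 = 0.6409; after-tax cost = 2.9% × (1 − 27%) = 2.1170%.
WACC = 0.3591 × 15.6800% + 0.6409 × 2.1170% = 6.9874%.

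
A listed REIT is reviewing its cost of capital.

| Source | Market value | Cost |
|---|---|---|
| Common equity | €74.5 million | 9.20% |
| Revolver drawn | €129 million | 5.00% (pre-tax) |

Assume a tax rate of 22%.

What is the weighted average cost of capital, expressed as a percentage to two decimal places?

5.84%

Total capital V = 74.5 + 129 = 203.5.
Equity: weight = 74.5/203.5 = 0.3661; cost = 9.2%.
Revolver drawn: weight = 129/203.5 = 0.6339; after-tax cost = 5% × (1 − 22%) = 3.9000%.
WACC = 0.3661 × 9.2000% + 0.6339 × 3.9000% = 5.8403%.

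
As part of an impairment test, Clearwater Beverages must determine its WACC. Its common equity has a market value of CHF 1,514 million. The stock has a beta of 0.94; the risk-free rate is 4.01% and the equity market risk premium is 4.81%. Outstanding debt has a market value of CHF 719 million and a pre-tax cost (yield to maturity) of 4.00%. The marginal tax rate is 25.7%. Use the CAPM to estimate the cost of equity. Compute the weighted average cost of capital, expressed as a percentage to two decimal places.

Cost of equity via CAPM: Re = 4.01% + 0.94 × 4.81% = 8.5314%.
Total capital V = 1514 + 719 = 2233.
Equity: weight = 1514/2233 = 0.6780; cost = 8.5314%.
Debt: weight = 719/2233 = 0.3220; after-tax cost = 4% × (1 − 25.7%) = 2.9720%.
WACC = 0.6780 × 8.5314% + 0.3220 × 2.9720% = 6.7413%.

6.74%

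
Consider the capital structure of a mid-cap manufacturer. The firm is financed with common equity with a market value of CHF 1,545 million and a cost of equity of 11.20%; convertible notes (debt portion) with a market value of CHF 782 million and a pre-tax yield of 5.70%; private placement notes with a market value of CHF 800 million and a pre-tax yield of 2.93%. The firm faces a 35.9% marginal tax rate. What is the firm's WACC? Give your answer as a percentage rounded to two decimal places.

Total capital V = 1545 + 782 + 800 = 3127.
Equity: weight = 1545/3127 = 0.4941; cost = 11.2%.
Convertible notes (debt portion): weight = 782/3127 = 0.2501; after-tax cost = 5.7% × (1 − 35.9%) = 3.6537%.
Private placement notes: weight = 800/3127 = 0.2558; after-tax cost = 2.93% × (1 − 35.9%) = 1.8781%.
WACC = 0.4941 × 11.2000% + 0.2501 × 3.6537% + 0.2558 × 1.8781% = 6.9279%.

6.93%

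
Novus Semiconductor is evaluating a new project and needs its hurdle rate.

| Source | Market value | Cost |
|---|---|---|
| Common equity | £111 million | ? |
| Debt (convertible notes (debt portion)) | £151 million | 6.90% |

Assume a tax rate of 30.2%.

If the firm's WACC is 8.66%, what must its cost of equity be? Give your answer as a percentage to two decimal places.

Total capital V = 111 + 151 = 262.
Equity weight = 111/262 = 0.4237.
Convertible notes (debt portion) weight = 151/262 = 0.5763.
Debt contribution = 0.5763 × 6.9% × (1 − 30.2%) = 2.7757%.
Required equity contribution = 8.66% − 2.7757% = 5.8843%.
Re = 5.8843% / 0.4237 = 13.8890%.

13.89%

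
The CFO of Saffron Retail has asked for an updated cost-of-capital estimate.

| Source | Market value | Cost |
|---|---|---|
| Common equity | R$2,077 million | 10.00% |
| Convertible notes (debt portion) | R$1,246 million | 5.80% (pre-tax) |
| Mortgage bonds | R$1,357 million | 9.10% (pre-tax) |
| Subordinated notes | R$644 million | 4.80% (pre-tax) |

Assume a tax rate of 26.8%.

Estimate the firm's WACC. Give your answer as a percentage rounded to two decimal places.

7.02%

Total capital V = 2077 + 1246 + 1357 + 644 = 5324.
Equity: weight = 2077/5324 = 0.3901; cost = 10%.
Convertible notes (debt portion): weight = 1246/5324 = 0.2340; after-tax cost = 5.8% × (1 − 26.8%) = 4.2456%.
Mortgage bonds: weight = 1357/5324 = 0.2549; after-tax cost = 9.1% × (1 − 26.8%) = 6.6612%.
Subordinated notes: weight = 644/5324 = 0.1210; after-tax cost = 4.8% × (1 − 26.8%) = 3.5136%.
WACC = 0.3901 × 10.0000% + 0.2340 × 4.2456% + 0.2549 × 6.6612% + 0.1210 × 3.5136% = 7.0177%.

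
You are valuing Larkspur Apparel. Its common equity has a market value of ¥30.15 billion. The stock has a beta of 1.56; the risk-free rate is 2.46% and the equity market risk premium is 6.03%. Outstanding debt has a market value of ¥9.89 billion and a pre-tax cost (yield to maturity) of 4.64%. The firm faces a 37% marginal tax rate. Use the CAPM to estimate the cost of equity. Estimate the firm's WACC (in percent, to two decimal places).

9.66%

Cost of equity via CAPM: Re = 2.46% + 1.56 × 6.03% = 11.8668%.
Total capital V = 30.15 + 9.89 = 40.04.
Equity: weight = 30.15/40.04 = 0.7530; cost = 11.8668%.
Debt: weight = 9.89/40.04 = 0.2470; after-tax cost = 4.64% × (1 − 37%) = 2.9232%.
WACC = 0.7530 × 11.8668% + 0.2470 × 2.9232% = 9.6577%.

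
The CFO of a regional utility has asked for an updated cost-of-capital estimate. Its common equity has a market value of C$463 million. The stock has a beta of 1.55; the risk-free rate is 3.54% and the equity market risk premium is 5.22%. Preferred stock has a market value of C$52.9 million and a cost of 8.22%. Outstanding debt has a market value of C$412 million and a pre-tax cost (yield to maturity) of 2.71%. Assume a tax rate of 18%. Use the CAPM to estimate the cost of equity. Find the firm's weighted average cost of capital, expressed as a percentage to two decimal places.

Cost of equity via CAPM: Re = 3.54% + 1.55 × 5.22% = 11.6310%.
Total capital V = 463 + 52.9 + 412 = 927.9.
Equity: weight = 463/927.9 = 0.4990; cost = 11.631%.
Preferred: weight = 52.9/927.9 = 0.0570; cost = 8.22%.
Debt: weight = 412/927.9 = 0.4440; after-tax cost = 2.71% × (1 − 18%) = 2.2222%.
WACC = 0.4990 × 11.6310% + 0.0570 × 8.2200% + 0.4440 × 2.2222% = 7.2589%.

7.26%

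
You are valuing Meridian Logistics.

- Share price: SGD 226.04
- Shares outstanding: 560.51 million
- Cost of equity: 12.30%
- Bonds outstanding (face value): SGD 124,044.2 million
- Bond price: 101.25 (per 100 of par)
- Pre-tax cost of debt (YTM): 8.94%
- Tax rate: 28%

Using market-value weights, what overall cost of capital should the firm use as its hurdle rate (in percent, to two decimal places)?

Market value of equity E = 226.04 × 560.51m = 126697.6804m. Market value of debt D = 124044.2m × 101.25/100 = 125594.7525m.
Total capital V = 126697.6804 + 125594.7525 = 252292.4329.
Equity: weight = 126697.6804/252292.4329 = 0.5022; cost = 12.3%.
Bonds outstanding: weight = 125594.7525/252292.4329 = 0.4978; after-tax cost = 8.94% × (1 − 28%) = 6.4368%.
WACC = 0.5022 × 12.3000% + 0.4978 × 6.4368% = 9.3812%.

9.38%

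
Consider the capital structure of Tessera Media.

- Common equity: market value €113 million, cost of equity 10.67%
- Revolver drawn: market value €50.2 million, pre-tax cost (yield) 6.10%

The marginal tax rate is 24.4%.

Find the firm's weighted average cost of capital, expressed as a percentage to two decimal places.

8.81%

Total capital V = 113 + 50.2 = 163.2.
Equity: weight = 113/163.2 = 0.6924; cost = 10.67%.
Revolver drawn: weight = 50.2/163.2 = 0.3076; after-tax cost = 6.1% × (1 − 24.4%) = 4.6116%.
WACC = 0.6924 × 10.6700% + 0.3076 × 4.6116% = 8.8064%.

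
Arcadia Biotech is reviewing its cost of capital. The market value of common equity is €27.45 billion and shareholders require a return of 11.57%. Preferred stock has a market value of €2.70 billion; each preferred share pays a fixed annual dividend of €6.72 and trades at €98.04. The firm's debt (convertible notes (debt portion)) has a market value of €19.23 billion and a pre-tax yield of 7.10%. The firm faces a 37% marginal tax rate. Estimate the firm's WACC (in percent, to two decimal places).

Cost of preferred: Rp = 6.72 / 98.04 = 6.8543%.
Total capital V = 27.45 + 2.7 + 19.23 = 49.38.
Equity: weight = 27.45/49.38 = 0.5559; cost = 11.57%.
Preferred: weight = 2.7/49.38 = 0.0547; cost = 6.8543%.
Convertible notes (debt portion): weight = 19.23/49.38 = 0.3894; after-tax cost = 7.1% × (1 − 37%) = 4.4730%.
WACC = 0.5559 × 11.5700% + 0.0547 × 6.8543% + 0.3894 × 4.4730% = 8.5484%.

8.55%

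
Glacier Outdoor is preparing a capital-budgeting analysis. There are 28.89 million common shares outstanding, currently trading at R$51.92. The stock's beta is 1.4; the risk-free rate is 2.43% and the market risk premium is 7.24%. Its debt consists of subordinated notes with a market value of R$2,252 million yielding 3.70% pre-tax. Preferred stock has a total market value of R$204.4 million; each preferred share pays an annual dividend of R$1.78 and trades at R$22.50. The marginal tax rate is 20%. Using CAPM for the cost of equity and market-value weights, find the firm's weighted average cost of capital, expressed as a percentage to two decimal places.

Cost of equity via CAPM: Re = 2.43% + 1.4 × 7.24% = 12.5660%.
Cost of preferred: Rp = 1.78 / 22.5 = 7.9111%.
Market value of equity E = 51.92 × 28.89m = 1499.9688m.
Total capital V = 1499.9688 + 204.4 + 2252 = 3956.3688.
Equity: weight = 1499.9688/3956.3688 = 0.3791; cost = 12.566%.
Preferred: weight = 204.4/3956.3688 = 0.0517; cost = 7.9111%.
Subordinated notes: weight = 2252/3956.3688 = 0.5692; after-tax cost = 3.7% × (1 − 20%) = 2.9600%.
WACC = 0.3791 × 12.5660% + 0.0517 × 7.9111% + 0.5692 × 2.9600% = 6.8577%.

6.86%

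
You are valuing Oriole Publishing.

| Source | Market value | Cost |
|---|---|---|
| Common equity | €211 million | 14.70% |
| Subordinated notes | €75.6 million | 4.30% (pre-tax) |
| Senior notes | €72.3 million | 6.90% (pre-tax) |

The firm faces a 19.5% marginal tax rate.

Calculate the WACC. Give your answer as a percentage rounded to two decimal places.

10.49%

Total capital V = 211 + 75.6 + 72.3 = 358.9.
Equity: weight = 211/358.9 = 0.5879; cost = 14.7%.
Subordinated notes: weight = 75.6/358.9 = 0.2106; after-tax cost = 4.3% × (1 − 19.5%) = 3.4615%.
Senior notes: weight = 72.3/358.9 = 0.2014; after-tax cost = 6.9% × (1 − 19.5%) = 5.5545%.
WACC = 0.5879 × 14.7000% + 0.2106 × 3.4615% + 0.2014 × 5.5545% = 10.4903%.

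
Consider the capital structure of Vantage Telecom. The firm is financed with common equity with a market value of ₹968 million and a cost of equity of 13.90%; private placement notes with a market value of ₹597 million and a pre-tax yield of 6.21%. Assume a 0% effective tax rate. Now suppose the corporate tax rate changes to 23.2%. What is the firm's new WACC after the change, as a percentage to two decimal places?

After the change:
Total capital V = 968 + 597 = 1565.
Equity: weight = 968/1565 = 0.6185; cost = 13.9%.
Private placement notes: weight = 597/1565 = 0.3815; after-tax cost = 6.21% × (1 − 23.2%) = 4.7693%.
WACC = 0.6185 × 13.9000% + 0.3815 × 4.7693% = 10.4169%.

10.42%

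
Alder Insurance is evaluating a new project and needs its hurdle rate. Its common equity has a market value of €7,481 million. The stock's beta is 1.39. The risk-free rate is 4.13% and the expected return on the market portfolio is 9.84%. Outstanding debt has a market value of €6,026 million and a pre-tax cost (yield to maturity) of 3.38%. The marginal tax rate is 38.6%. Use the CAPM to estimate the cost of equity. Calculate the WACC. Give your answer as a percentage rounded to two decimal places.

Market risk premium = 9.84% − 4.13% = 5.71%.
Cost of equity via CAPM: Re = 4.13% + 1.39 × 5.71% = 12.0669%.
Total capital V = 7481 + 6026 = 13507.
Equity: weight = 7481/13507 = 0.5539; cost = 12.0669%.
Debt: weight = 6026/13507 = 0.4461; after-tax cost = 3.38% × (1 − 38.6%) = 2.0753%.
WACC = 0.5539 × 12.0669% + 0.4461 × 2.0753% = 7.6093%.

7.61%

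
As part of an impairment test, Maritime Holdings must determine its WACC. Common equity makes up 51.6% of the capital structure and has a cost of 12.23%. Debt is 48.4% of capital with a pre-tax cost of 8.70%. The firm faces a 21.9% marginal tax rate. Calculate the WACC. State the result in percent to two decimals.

After-tax cost of debt = 8.7% × (1 − 21.9%) = 6.7947%.
WACC = 0.516 × 12.2300% + 0.484 × 6.7947% = 9.5993%.

9.60%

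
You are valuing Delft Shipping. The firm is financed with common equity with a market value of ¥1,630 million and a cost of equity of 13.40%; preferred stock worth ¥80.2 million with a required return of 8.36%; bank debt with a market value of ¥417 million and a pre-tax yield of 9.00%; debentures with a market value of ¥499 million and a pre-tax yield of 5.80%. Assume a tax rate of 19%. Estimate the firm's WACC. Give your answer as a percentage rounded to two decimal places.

10.62%

Total capital V = 1630 + 80.2 + 417 + 499 = 2626.2.
Equity: weight = 1630/2626.2 = 0.6207; cost = 13.4%.
Preferred: weight = 80.2/2626.2 = 0.0305; cost = 8.36%.
Bank debt: weight = 417/2626.2 = 0.1588; after-tax cost = 9% × (1 − 19%) = 7.2900%.
Debentures: weight = 499/2626.2 = 0.1900; after-tax cost = 5.8% × (1 − 19%) = 4.6980%.
WACC = 0.6207 × 13.4000% + 0.0305 × 8.3600% + 0.1588 × 7.2900% + 0.1900 × 4.6980% = 10.6225%.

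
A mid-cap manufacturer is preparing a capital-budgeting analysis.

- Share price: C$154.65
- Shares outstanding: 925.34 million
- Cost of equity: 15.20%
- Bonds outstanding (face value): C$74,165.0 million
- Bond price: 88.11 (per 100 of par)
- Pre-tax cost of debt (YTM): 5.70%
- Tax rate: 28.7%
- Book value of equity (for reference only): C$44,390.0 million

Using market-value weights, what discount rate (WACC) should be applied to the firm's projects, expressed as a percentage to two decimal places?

11.71%

Market value of equity E = 154.65 × 925.34m = 143103.831m. Market value of debt D = 74165m × 88.11/100 = 65346.7815m.
Total capital V = 143103.831 + 65346.7815 = 208450.6125.
Equity: weight = 143103.831/208450.6125 = 0.6865; cost = 15.2%.
Bonds outstanding: weight = 65346.7815/208450.6125 = 0.3135; after-tax cost = 5.7% × (1 − 28.7%) = 4.0641%.
WACC = 0.6865 × 15.2000% + 0.3135 × 4.0641% = 11.7090%.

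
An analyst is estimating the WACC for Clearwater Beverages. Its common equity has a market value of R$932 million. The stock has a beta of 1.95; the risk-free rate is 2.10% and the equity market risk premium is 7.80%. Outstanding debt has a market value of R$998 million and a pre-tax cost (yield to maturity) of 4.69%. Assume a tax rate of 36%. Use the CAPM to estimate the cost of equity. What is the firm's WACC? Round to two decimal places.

9.91%

Cost of equity via CAPM: Re = 2.1% + 1.95 × 7.8% = 17.3100%.
Total capital V = 932 + 998 = 1930.
Equity: weight = 932/1930 = 0.4829; cost = 17.31%.
Debt: weight = 998/1930 = 0.5171; after-tax cost = 4.69% × (1 − 36%) = 3.0016%.
WACC = 0.4829 × 17.3100% + 0.5171 × 3.0016% = 9.9111%.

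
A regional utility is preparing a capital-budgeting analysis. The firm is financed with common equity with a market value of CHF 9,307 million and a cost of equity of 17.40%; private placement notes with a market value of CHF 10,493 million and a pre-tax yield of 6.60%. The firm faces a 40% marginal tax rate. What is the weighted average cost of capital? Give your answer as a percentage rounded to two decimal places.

10.28%

Total capital V = 9307 + 10493 = 19800.
Equity: weight = 9307/19800 = 0.4701; cost = 17.4%.
Private placement notes: weight = 10493/19800 = 0.5299; after-tax cost = 6.6% × (1 − 40%) = 3.9600%.
WACC = 0.4701 × 17.4000% + 0.5299 × 3.9600% = 10.2775%.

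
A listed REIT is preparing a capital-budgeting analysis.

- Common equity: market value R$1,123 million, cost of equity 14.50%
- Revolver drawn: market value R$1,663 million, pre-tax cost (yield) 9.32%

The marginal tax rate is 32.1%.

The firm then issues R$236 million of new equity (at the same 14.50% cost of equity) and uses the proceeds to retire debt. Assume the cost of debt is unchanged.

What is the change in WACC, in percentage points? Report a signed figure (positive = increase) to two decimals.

Current WACC:
Total capital V = 1123 + 1663 = 2786.
Equity: weight = 1123/2786 = 0.4031; cost = 14.5%.
Revolver drawn: weight = 1663/2786 = 0.5969; after-tax cost = 9.32% × (1 − 32.1%) = 6.3283%.
WACC = 0.4031 × 14.5000% + 0.5969 × 6.3283% = 9.6222%.
After the change:
Total capital V = 1359 + 1427 = 2786.
Equity: weight = 1359/2786 = 0.4878; cost = 14.5%.
Revolver drawn: weight = 1427/2786 = 0.5122; after-tax cost = 9.32% × (1 − 32.1%) = 6.3283%.
WACC = 0.4878 × 14.5000% + 0.5122 × 6.3283% = 10.3144%.
Change in WACC = 10.3144% − 9.6222% = 0.6922 pp.

+0.69 pp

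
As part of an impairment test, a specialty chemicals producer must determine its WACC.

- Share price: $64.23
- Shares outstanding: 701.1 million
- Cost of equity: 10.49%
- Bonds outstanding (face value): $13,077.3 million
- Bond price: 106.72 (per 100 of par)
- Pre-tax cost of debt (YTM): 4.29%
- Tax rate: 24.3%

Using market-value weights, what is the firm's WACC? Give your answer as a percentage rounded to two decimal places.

Market value of equity E = 64.23 × 701.1m = 45031.653m. Market value of debt D = 13077.3m × 106.72/100 = 13956.09456m.
Total capital V = 45031.653 + 13956.09456 = 58987.74756.
Equity: weight = 45031.653/58987.74756 = 0.7634; cost = 10.49%.
Bonds outstanding: weight = 13956.09456/58987.74756 = 0.2366; after-tax cost = 4.29% × (1 − 24.3%) = 3.2475%.
WACC = 0.7634 × 10.4900% + 0.2366 × 3.2475% = 8.7765%.

8.78%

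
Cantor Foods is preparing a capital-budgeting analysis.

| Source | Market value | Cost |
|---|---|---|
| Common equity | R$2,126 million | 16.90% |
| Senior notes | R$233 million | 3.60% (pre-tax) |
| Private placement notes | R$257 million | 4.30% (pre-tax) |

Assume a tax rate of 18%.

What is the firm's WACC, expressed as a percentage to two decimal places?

14.34%

Total capital V = 2126 + 233 + 257 = 2616.
Equity: weight = 2126/2616 = 0.8127; cost = 16.9%.
Senior notes: weight = 233/2616 = 0.0891; after-tax cost = 3.6% × (1 − 18%) = 2.9520%.
Private placement notes: weight = 257/2616 = 0.0982; after-tax cost = 4.3% × (1 − 18%) = 3.5260%.
WACC = 0.8127 × 16.9000% + 0.0891 × 2.9520% + 0.0982 × 3.5260% = 14.3438%.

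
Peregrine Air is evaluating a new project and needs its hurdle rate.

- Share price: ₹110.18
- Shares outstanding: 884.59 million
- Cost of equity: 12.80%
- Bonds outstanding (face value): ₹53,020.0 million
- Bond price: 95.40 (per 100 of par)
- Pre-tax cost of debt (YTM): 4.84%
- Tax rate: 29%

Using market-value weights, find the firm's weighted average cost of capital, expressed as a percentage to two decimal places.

Market value of equity E = 110.18 × 884.59m = 97464.1262m. Market value of debt D = 53020m × 95.4/100 = 50581.08m.
Total capital V = 97464.1262 + 50581.08 = 148045.2062.
Equity: weight = 97464.1262/148045.2062 = 0.6583; cost = 12.8%.
Bonds outstanding: weight = 50581.08/148045.2062 = 0.3417; after-tax cost = 4.84% × (1 − 29%) = 3.4364%.
WACC = 0.6583 × 12.8000% + 0.3417 × 3.4364% = 9.6008%.

9.60%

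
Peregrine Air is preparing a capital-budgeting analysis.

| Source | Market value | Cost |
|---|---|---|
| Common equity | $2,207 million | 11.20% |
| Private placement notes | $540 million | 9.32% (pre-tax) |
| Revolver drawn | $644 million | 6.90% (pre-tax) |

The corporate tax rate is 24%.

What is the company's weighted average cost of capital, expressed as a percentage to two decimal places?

Total capital V = 2207 + 540 + 644 = 3391.
Equity: weight = 2207/3391 = 0.6508; cost = 11.2%.
Private placement notes: weight = 540/3391 = 0.1592; after-tax cost = 9.32% × (1 − 24%) = 7.0832%.
Revolver drawn: weight = 644/3391 = 0.1899; after-tax cost = 6.9% × (1 − 24%) = 5.2440%.
WACC = 0.6508 × 11.2000% + 0.1592 × 7.0832% + 0.1899 × 5.2440% = 9.4133%.

9.41%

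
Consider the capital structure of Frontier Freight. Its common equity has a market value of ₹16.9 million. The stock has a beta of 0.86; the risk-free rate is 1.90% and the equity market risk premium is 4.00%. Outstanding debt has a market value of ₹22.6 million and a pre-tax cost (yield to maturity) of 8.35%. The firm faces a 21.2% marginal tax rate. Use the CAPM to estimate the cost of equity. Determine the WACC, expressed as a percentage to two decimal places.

6.05%

Cost of equity via CAPM: Re = 1.9% + 0.86 × 4.0% = 5.3400%.
Total capital V = 16.9 + 22.6 = 39.5.
Equity: weight = 16.9/39.5 = 0.4278; cost = 5.34%.
Debt: weight = 22.6/39.5 = 0.5722; after-tax cost = 8.35% × (1 − 21.2%) = 6.5798%.
WACC = 0.4278 × 5.3400% + 0.5722 × 6.5798% = 6.0494%.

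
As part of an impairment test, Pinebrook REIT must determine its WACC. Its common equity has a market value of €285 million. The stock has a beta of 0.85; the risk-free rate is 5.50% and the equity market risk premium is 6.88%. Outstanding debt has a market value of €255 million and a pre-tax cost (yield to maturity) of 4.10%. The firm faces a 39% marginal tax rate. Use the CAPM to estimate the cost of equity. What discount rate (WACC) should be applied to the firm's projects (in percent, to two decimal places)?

7.17%

Cost of equity via CAPM: Re = 5.5% + 0.85 × 6.88% = 11.3480%.
Total capital V = 285 + 255 = 540.
Equity: weight = 285/540 = 0.5278; cost = 11.348%.
Debt: weight = 255/540 = 0.4722; after-tax cost = 4.1% × (1 − 39%) = 2.5010%.
WACC = 0.5278 × 11.3480% + 0.4722 × 2.5010% = 7.1703%.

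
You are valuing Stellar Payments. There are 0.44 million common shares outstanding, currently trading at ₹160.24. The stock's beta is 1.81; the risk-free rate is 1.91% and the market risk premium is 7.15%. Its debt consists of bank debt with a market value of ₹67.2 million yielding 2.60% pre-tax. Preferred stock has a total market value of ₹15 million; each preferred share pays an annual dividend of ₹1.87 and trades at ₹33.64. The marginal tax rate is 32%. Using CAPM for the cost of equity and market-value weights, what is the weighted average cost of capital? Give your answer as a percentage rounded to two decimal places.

8.18%

Cost of equity via CAPM: Re = 1.91% + 1.81 × 7.15% = 14.8515%.
Cost of preferred: Rp = 1.87 / 33.64 = 5.5589%.
Market value of equity E = 160.24 × 0.44m = 70.5056m.
Total capital V = 70.5056 + 15 + 67.2 = 152.7056.
Equity: weight = 70.5056/152.7056 = 0.4617; cost = 14.8515%.
Preferred: weight = 15/152.7056 = 0.0982; cost = 5.5589%.
Bank debt: weight = 67.2/152.7056 = 0.4401; after-tax cost = 2.6% × (1 − 32%) = 1.7680%.
WACC = 0.4617 × 14.8515% + 0.0982 × 5.5589% + 0.4401 × 1.7680% = 8.1811%.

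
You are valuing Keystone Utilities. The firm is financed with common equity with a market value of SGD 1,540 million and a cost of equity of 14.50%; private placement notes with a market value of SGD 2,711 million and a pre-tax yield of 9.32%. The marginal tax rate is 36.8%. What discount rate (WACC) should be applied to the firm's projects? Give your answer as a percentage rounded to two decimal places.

Total capital V = 1540 + 2711 = 4251.
Equity: weight = 1540/4251 = 0.3623; cost = 14.5%.
Private placement notes: weight = 2711/4251 = 0.6377; after-tax cost = 9.32% × (1 − 36.8%) = 5.8902%.
WACC = 0.3623 × 14.5000% + 0.6377 × 5.8902% = 9.0093%.

9.01%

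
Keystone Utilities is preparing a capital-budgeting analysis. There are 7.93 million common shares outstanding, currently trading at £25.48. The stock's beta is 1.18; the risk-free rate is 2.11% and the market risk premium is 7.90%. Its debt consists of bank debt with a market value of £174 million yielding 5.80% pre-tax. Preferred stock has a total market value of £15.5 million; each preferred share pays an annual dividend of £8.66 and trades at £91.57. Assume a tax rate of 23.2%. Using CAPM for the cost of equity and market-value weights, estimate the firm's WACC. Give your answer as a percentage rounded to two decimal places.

8.25%

Cost of equity via CAPM: Re = 2.11% + 1.18 × 7.9% = 11.4320%.
Cost of preferred: Rp = 8.66 / 91.57 = 9.4572%.
Market value of equity E = 25.48 × 7.93m = 202.0564m.
Total capital V = 202.0564 + 15.5 + 174 = 391.5564.
Equity: weight = 202.0564/391.5564 = 0.5160; cost = 11.432%.
Preferred: weight = 15.5/391.5564 = 0.0396; cost = 9.4572%.
Bank debt: weight = 174/391.5564 = 0.4444; after-tax cost = 5.8% × (1 − 23.2%) = 4.4544%.
WACC = 0.5160 × 11.4320% + 0.0396 × 9.4572% + 0.4444 × 4.4544% = 8.2531%.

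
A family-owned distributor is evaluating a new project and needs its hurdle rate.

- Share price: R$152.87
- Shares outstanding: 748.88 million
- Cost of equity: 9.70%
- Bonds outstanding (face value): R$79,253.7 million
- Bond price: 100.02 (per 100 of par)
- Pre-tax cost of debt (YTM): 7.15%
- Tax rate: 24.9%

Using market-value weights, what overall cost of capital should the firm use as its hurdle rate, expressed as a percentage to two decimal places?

7.93%

Market value of equity E = 152.87 × 748.88m = 114481.2856m. Market value of debt D = 79253.7m × 100.02/100 = 79269.55074m.
Total capital V = 114481.2856 + 79269.55074 = 193750.83634.
Equity: weight = 114481.2856/193750.83634 = 0.5909; cost = 9.7%.
Bonds outstanding: weight = 79269.55074/193750.83634 = 0.4091; after-tax cost = 7.15% × (1 − 24.9%) = 5.3697%.
WACC = 0.5909 × 9.7000% + 0.4091 × 5.3697% = 7.9283%.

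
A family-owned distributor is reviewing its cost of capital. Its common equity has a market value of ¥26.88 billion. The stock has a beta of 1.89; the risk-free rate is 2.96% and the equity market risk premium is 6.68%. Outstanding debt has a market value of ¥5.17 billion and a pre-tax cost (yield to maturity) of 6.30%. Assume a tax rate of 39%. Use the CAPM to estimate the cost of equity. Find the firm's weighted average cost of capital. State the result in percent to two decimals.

Cost of equity via CAPM: Re = 2.96% + 1.89 × 6.68% = 15.5852%.
Total capital V = 26.88 + 5.17 = 32.05.
Equity: weight = 26.88/32.05 = 0.8387; cost = 15.5852%.
Debt: weight = 5.17/32.05 = 0.1613; after-tax cost = 6.3% × (1 − 39%) = 3.8430%.
WACC = 0.8387 × 15.5852% + 0.1613 × 3.8430% = 13.6911%.

13.69%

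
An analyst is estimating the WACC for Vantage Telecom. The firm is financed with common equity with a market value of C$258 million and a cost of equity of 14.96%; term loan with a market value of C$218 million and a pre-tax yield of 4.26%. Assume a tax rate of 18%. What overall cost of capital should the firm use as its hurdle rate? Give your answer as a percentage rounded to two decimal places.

9.71%

Total capital V = 258 + 218 = 476.
Equity: weight = 258/476 = 0.5420; cost = 14.96%.
Term loan: weight = 218/476 = 0.4580; after-tax cost = 4.26% × (1 − 18%) = 3.4932%.
WACC = 0.5420 × 14.9600% + 0.4580 × 3.4932% = 9.7084%.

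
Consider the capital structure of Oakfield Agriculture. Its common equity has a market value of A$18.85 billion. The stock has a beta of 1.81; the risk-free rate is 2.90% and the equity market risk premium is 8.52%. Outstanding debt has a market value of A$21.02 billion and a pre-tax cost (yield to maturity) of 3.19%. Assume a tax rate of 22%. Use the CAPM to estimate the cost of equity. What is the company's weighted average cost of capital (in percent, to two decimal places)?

9.97%

Cost of equity via CAPM: Re = 2.9% + 1.81 × 8.52% = 18.3212%.
Total capital V = 18.85 + 21.02 = 39.87.
Equity: weight = 18.85/39.87 = 0.4728; cost = 18.3212%.
Debt: weight = 21.02/39.87 = 0.5272; after-tax cost = 3.19% × (1 − 22%) = 2.4882%.
WACC = 0.4728 × 18.3212% + 0.5272 × 2.4882% = 9.9738%.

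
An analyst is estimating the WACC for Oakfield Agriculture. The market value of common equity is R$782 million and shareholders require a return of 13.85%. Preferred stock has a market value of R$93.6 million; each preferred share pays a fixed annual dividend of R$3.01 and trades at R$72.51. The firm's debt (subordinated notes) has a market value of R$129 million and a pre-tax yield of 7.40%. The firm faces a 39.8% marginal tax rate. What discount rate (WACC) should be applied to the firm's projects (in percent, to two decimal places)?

11.74%

Cost of preferred: Rp = 3.01 / 72.51 = 4.1512%.
Total capital V = 782 + 93.6 + 129 = 1004.6.
Equity: weight = 782/1004.6 = 0.7784; cost = 13.85%.
Preferred: weight = 93.6/1004.6 = 0.0932; cost = 4.1512%.
Subordinated notes: weight = 129/1004.6 = 0.1284; after-tax cost = 7.4% × (1 − 39.8%) = 4.4548%.
WACC = 0.7784 × 13.8500% + 0.0932 × 4.1512% + 0.1284 × 4.4548% = 11.7399%.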